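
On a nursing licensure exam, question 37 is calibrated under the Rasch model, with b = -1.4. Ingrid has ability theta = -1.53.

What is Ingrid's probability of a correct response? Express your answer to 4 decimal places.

P(theta) = 1 / (1 + exp(−(theta − b)))
Exponent: (-1.53 − (-1.4)) = -0.1300
1/(1 + e^{0.1300}) = 0.4675
P = 0.4675

0.4675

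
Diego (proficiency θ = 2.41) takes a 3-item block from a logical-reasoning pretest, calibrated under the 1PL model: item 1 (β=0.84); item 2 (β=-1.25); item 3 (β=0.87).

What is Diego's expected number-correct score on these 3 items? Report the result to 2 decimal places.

P(θ) = 1 / (1 + exp(−(θ − β)))
P_1 = 1/(1+e^{-1.5700}) = 0.8278
P_2 = 1/(1+e^{-3.6600}) = 0.9749
P_3 = 1/(1+e^{-1.5400}) = 0.8235
E[score] = 0.8278 + 0.9749 + 0.8235 = 2.6262

2.63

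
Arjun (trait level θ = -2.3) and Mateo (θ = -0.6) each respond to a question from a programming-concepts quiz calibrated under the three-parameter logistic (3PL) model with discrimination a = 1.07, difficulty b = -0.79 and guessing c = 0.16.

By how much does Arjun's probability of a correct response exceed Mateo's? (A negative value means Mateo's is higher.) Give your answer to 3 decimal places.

-0.323

P(θ) = c + (1 − c) · 1 / (1 + exp(−a(θ − b)))
P(Arjun) = 0.2993  [exponent -1.6157]
P(Mateo) = 0.6225  [exponent 0.2033]
Difference = 0.2993 − 0.6225 = -0.3233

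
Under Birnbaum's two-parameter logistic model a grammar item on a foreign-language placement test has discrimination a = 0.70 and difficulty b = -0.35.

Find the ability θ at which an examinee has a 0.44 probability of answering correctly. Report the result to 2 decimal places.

P(θ) = 1 / (1 + exp(−a(θ − b)))
logit = ln(0.4400/0.5600) = -0.2412
θ = b + logit/(a) = -0.35 + (-0.2412)/0.7000 = -0.6945

-0.69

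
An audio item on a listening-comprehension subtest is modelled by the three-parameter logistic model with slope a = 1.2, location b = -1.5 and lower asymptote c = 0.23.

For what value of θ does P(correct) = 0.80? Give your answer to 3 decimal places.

P(θ) = c + (1 − c) · 1 / (1 + exp(−a(θ − b)))
Remove guessing floor: (0.80 − 0.23)/(1 − 0.23) = 0.7403
logit = ln(0.7403/0.2597) = 1.0473
θ = b + logit/(a) = -1.5 + 1.0473/1.2000 = -0.6272

-0.627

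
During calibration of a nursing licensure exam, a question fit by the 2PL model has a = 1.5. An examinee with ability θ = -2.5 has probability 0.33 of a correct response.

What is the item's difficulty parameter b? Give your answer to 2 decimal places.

-2.03

P(θ) = 1 / (1 + exp(−a(θ − b)))
logit(0.33) = ln(0.33/0.67) = -0.7082
b = θ − logit/(a) = -2.5 − (-0.7082)/1.5000 = -2.0279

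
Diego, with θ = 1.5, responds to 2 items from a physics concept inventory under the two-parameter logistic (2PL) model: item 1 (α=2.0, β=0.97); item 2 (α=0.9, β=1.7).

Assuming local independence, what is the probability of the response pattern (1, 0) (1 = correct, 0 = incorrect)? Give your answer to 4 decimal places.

P(θ) = 1 / (1 + exp(−α(θ − β)))
P_1 = 1/(1+e^{-1.0600}) = 0.7427
P_2 = 1/(1+e^{0.1800}) = 0.4551
L = P_1 × (1−P_2) = 0.7427 × 0.5449 = 0.40468

0.4047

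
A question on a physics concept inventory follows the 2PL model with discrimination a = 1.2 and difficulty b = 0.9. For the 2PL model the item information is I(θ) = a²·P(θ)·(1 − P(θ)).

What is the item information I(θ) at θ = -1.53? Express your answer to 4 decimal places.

0.0702

P = 1/(1+e^{2.9160}) = 0.0514
P(1−P) = 0.0514 × 0.9486 = 0.0487
I = a² × P(1−P) = 1.2² × 0.0487 = 0.07017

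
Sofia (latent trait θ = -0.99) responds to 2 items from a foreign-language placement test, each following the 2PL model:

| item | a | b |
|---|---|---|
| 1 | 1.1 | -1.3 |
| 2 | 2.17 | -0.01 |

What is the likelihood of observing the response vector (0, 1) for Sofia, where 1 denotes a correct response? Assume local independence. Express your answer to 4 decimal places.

P(θ) = 1 / (1 + exp(−a(θ − b)))
P_1 = 1/(1+e^{-0.3410}) = 0.5844
P_2 = 1/(1+e^{2.1266}) = 0.1065
L = (1−P_1) × P_2 = 0.4156 × 0.1065 = 0.04427

0.0443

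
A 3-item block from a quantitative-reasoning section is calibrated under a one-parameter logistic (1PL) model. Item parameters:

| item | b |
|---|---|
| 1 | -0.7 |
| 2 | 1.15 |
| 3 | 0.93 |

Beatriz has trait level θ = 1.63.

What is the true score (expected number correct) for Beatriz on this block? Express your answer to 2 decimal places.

P(θ) = 1 / (1 + exp(−(θ − b)))
P_1 = 1/(1+e^{-2.3300}) = 0.9113
P_2 = 1/(1+e^{-0.4800}) = 0.6177
P_3 = 1/(1+e^{-0.7000}) = 0.6682
E[score] = 0.9113 + 0.6177 + 0.6682 = 2.1973

2.20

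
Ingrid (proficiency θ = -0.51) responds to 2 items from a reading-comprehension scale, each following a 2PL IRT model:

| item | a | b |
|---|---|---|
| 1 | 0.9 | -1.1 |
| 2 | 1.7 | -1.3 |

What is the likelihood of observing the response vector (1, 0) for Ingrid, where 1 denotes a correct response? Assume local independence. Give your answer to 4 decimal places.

0.1304

P(θ) = 1 / (1 + exp(−a(θ − b)))
P_1 = 1/(1+e^{-0.5310}) = 0.6297
P_2 = 1/(1+e^{-1.3430}) = 0.7930
L = P_1 × (1−P_2) = 0.6297 × 0.2070 = 0.13036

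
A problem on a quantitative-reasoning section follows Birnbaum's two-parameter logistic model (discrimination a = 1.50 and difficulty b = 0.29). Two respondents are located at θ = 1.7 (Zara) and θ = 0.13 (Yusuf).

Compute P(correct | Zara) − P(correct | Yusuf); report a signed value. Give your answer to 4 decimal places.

0.4521

P(θ) = 1 / (1 + exp(−a(θ − b)))
P(Zara) = 0.8924  [exponent 2.1150]
P(Yusuf) = 0.4403  [exponent -0.2400]
Difference = 0.8924 − 0.4403 = 0.4521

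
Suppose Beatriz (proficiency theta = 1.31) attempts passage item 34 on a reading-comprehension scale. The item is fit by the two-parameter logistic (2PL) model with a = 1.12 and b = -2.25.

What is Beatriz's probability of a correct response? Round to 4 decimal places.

0.9818

P(theta) = 1 / (1 + exp(−a(theta − b)))
Exponent: 1.12 × (1.31 − (-2.25)) = 3.9872
1/(1 + e^{-3.9872}) = 0.9818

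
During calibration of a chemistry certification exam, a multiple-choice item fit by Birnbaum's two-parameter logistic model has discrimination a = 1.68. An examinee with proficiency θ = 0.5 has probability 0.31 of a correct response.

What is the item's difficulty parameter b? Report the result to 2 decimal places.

0.98

P(θ) = 1 / (1 + exp(−a(θ − b)))
logit(0.31) = ln(0.31/0.69) = -0.8001
b = θ − logit/(a) = 0.5 − (-0.8001)/1.6800 = 0.9763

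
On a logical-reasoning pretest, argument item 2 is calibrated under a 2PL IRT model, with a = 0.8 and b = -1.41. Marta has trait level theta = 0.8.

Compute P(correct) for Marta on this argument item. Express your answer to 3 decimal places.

0.854

P(theta) = 1 / (1 + exp(−a(theta − b)))
Exponent: 0.8 × (0.8 − (-1.41)) = 1.7680
1/(1 + e^{-1.7680}) = 0.8542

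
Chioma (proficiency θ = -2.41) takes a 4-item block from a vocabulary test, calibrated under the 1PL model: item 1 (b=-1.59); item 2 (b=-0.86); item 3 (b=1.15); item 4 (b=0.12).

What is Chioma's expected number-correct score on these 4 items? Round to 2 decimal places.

0.58

P(θ) = 1 / (1 + exp(−(θ − b)))
P_1 = 1/(1+e^{0.8200}) = 0.3058
P_2 = 1/(1+e^{1.5500}) = 0.1751
P_3 = 1/(1+e^{3.5600}) = 0.0277
P_4 = 1/(1+e^{2.5300}) = 0.0738
E[score] = 0.3058 + 0.1751 + 0.0277 + 0.0738 = 0.5823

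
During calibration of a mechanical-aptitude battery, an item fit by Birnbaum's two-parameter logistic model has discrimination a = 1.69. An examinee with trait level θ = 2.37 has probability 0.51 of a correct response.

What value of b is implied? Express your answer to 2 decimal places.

2.35

P(θ) = 1 / (1 + exp(−a(θ − b)))
logit(0.51) = ln(0.51/0.49) = 0.0400
b = θ − logit/(a) = 2.37 − 0.0400/1.6900 = 2.3463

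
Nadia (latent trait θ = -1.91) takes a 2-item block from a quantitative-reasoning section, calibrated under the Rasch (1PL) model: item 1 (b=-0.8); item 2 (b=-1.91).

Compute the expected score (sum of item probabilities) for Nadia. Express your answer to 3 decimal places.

0.748

P(θ) = 1 / (1 + exp(−(θ − b)))
P_1 = 1/(1+e^{1.1100}) = 0.2479
P_2 = 1/(1+e^{0.0000}) = 0.5000
E[score] = 0.2479 + 0.5000 = 0.7479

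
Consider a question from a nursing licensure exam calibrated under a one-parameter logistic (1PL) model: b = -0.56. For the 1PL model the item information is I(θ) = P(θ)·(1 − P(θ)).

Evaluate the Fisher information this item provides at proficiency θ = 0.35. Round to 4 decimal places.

P = 1/(1+e^{-0.9100}) = 0.7130
P(1−P) = 0.7130 × 0.2870 = 0.2046
I = P(1−P) = 0.20463

0.2046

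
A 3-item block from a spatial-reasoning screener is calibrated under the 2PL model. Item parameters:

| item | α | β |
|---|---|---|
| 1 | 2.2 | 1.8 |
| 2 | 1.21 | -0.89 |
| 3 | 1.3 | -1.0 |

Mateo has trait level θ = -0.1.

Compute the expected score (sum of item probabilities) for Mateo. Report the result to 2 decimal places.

P(θ) = 1 / (1 + exp(−α(θ − β)))
P_1 = 1/(1+e^{4.1800}) = 0.0151
P_2 = 1/(1+e^{-0.9559}) = 0.7223
P_3 = 1/(1+e^{-1.1700}) = 0.7631
E[score] = 0.0151 + 0.7223 + 0.7631 = 1.5005

1.50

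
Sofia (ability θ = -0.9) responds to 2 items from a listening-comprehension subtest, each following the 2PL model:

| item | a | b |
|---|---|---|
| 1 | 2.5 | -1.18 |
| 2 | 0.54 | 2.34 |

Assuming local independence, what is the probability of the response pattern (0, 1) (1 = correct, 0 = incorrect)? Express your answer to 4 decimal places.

0.0491

P(θ) = 1 / (1 + exp(−a(θ − b)))
P_1 = 1/(1+e^{-0.7000}) = 0.6682
P_2 = 1/(1+e^{1.7496}) = 0.1481
L = (1−P_1) × P_2 = 0.3318 × 0.1481 = 0.04914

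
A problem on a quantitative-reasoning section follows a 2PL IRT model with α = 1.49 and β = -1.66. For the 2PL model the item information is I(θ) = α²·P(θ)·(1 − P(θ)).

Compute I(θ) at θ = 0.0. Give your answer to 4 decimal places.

0.1592

P = 1/(1+e^{-2.4734}) = 0.9223
P(1−P) = 0.9223 × 0.0777 = 0.0717
I = α² × P(1−P) = 1.49² × 0.0717 = 0.15918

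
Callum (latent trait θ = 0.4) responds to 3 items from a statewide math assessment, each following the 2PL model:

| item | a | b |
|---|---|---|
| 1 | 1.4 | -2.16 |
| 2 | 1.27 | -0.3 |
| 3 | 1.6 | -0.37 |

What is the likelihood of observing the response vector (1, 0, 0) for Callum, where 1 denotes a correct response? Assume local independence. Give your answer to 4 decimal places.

P(θ) = 1 / (1 + exp(−a(θ − b)))
P_1 = 1/(1+e^{-3.5840}) = 0.9730
P_2 = 1/(1+e^{-0.8890}) = 0.7087
P_3 = 1/(1+e^{-1.2320}) = 0.7742
L = P_1 × (1−P_2) × (1−P_3) = 0.9730 × 0.2913 × 0.2258 = 0.06401

0.0640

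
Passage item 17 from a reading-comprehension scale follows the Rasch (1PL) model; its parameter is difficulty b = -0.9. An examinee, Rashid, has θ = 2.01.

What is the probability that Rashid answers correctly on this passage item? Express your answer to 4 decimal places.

P(θ) = 1 / (1 + exp(−(θ − b)))
Exponent: (2.01 − (-0.9)) = 2.9100
1/(1 + e^{-2.9100}) = 0.9483
P = 0.9483

0.9483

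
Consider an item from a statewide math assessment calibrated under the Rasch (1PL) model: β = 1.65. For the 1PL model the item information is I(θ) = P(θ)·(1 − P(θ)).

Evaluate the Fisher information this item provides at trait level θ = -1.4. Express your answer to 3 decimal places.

0.043

P = 1/(1+e^{3.0500}) = 0.0452
P(1−P) = 0.0452 × 0.9548 = 0.0432
I = P(1−P) = 0.04317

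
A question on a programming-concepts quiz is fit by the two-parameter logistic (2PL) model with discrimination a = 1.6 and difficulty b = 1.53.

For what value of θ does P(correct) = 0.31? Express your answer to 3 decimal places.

P(θ) = 1 / (1 + exp(−a(θ − b)))
logit = ln(0.3100/0.6900) = -0.8001
θ = b + logit/(a) = 1.53 + (-0.8001)/1.6000 = 1.0299

1.030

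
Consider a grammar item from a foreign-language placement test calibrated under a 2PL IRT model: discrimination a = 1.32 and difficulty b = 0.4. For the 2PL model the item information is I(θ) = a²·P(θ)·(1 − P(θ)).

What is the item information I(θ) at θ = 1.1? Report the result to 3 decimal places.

P = 1/(1+e^{-0.9240}) = 0.7159
P(1−P) = 0.7159 × 0.2841 = 0.2034
I = a² × P(1−P) = 1.32² × 0.2034 = 0.35441

0.354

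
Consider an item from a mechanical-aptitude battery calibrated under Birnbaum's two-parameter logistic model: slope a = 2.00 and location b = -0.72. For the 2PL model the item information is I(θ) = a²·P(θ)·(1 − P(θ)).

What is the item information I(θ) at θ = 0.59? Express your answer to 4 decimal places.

P = 1/(1+e^{-2.6200}) = 0.9321
P(1−P) = 0.9321 × 0.0679 = 0.0633
I = a² × P(1−P) = 2.00² × 0.0633 = 0.25303

0.2530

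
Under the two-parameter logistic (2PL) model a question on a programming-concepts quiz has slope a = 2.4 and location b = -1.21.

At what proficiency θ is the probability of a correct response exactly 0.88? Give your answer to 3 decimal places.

-0.380

P(θ) = 1 / (1 + exp(−a(θ − b)))
logit = ln(0.8800/0.1200) = 1.9924
θ = b + logit/(a) = -1.21 + 1.9924/2.4000 = -0.3798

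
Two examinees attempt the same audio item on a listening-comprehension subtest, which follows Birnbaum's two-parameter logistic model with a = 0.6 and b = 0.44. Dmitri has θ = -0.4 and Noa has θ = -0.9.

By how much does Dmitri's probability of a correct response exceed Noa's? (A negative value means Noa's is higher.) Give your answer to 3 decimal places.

P(θ) = 1 / (1 + exp(−a(θ − b)))
P(Dmitri) = 0.3766  [exponent -0.5040]
P(Noa) = 0.3092  [exponent -0.8040]
Difference = 0.3766 − 0.3092 = 0.0674

0.067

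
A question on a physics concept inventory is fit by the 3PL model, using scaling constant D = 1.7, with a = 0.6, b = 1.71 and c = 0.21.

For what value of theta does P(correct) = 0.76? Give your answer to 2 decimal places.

2.52

P(theta) = c + (1 − c) · 1 / (1 + exp(−D·a(theta − b)))
Remove guessing floor: (0.76 − 0.21)/(1 − 0.21) = 0.6962
logit = ln(0.6962/0.3038) = 0.8293
theta = b + logit/(1.7·a) = 1.71 + 0.8293/1.0200 = 2.5230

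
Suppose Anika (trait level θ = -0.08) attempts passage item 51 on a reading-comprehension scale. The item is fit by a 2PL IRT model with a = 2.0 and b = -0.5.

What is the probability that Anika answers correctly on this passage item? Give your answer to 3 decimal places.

P(θ) = 1 / (1 + exp(−a(θ − b)))
Exponent: 2.0 × (-0.08 − (-0.5)) = 0.8400
1/(1 + e^{-0.8400}) = 0.6985

0.698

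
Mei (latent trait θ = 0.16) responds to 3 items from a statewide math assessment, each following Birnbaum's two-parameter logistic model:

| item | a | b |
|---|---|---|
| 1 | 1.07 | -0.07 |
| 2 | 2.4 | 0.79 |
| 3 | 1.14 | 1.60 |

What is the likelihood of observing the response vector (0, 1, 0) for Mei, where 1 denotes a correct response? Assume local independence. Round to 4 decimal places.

0.0664

P(θ) = 1 / (1 + exp(−a(θ − b)))
P_1 = 1/(1+e^{-0.2461}) = 0.5612
P_2 = 1/(1+e^{1.5120}) = 0.1806
P_3 = 1/(1+e^{1.6416}) = 0.1622
L = (1−P_1) × P_2 × (1−P_3) = 0.4388 × 0.1806 × 0.8378 = 0.06640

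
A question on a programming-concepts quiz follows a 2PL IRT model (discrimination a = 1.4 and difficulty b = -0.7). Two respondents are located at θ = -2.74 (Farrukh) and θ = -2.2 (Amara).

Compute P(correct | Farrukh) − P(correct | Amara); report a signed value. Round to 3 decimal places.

-0.055

P(θ) = 1 / (1 + exp(−a(θ − b)))
P(Farrukh) = 0.0544  [exponent -2.8560]
P(Amara) = 0.1091  [exponent -2.1000]
Difference = 0.0544 − 0.1091 = -0.0547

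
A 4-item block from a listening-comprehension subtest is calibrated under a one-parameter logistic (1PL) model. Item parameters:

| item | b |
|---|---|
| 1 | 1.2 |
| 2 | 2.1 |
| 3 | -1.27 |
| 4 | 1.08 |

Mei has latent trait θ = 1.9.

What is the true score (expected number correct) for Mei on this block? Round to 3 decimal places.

2.772

P(θ) = 1 / (1 + exp(−(θ − b)))
P_1 = 1/(1+e^{-0.7000}) = 0.6682
P_2 = 1/(1+e^{0.2000}) = 0.4502
P_3 = 1/(1+e^{-3.1700}) = 0.9597
P_4 = 1/(1+e^{-0.8200}) = 0.6942
E[score] = 0.6682 + 0.4502 + 0.9597 + 0.6942 = 2.7723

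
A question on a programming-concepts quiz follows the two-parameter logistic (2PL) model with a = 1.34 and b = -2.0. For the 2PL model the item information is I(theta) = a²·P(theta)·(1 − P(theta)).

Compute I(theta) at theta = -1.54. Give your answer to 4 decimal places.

P = 1/(1+e^{-0.6164}) = 0.6494
P(1−P) = 0.6494 × 0.3506 = 0.2277
I = a² × P(1−P) = 1.34² × 0.2277 = 0.40882

0.4088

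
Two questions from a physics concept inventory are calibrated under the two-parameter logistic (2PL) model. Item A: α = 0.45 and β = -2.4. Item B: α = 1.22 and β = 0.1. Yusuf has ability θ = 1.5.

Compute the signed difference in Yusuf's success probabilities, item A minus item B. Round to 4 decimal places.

0.0060

P(θ) = 1 / (1 + exp(−α(θ − β)))
P_A = 0.8526
P_B = 0.8466
P_A − P_B = 0.0060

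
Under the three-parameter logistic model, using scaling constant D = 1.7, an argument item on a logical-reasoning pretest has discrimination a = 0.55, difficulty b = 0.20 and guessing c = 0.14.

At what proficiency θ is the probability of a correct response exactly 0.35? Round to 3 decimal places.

-1.008

P(θ) = c + (1 − c) · 1 / (1 + exp(−D·a(θ − b)))
Remove guessing floor: (0.35 − 0.14)/(1 − 0.14) = 0.2442
logit = ln(0.2442/0.7558) = -1.1299
θ = b + logit/(1.7·a) = 0.20 + (-1.1299)/0.9350 = -1.0084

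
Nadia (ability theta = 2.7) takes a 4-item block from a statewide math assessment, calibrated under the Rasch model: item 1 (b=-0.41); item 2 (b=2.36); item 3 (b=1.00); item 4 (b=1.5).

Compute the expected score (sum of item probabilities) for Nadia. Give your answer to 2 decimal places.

3.16

P(theta) = 1 / (1 + exp(−(theta − b)))
P_1 = 1/(1+e^{-3.1100}) = 0.9573
P_2 = 1/(1+e^{-0.3400}) = 0.5842
P_3 = 1/(1+e^{-1.7000}) = 0.8455
P_4 = 1/(1+e^{-1.2000}) = 0.7685
E[score] = 0.9573 + 0.5842 + 0.8455 + 0.7685 = 3.1556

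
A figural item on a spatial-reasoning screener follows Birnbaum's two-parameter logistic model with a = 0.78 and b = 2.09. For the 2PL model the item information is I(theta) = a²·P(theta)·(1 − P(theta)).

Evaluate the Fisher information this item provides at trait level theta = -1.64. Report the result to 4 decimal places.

P = 1/(1+e^{2.9094}) = 0.0517
P(1−P) = 0.0517 × 0.9483 = 0.0490
I = a² × P(1−P) = 0.78² × 0.0490 = 0.02982

0.0298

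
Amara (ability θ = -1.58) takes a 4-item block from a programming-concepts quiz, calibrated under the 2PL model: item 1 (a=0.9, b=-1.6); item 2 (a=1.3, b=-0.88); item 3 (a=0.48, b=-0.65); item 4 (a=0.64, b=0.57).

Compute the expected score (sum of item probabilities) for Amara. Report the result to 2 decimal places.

P(θ) = 1 / (1 + exp(−a(θ − b)))
P_1 = 1/(1+e^{-0.0180}) = 0.5045
P_2 = 1/(1+e^{0.9100}) = 0.2870
P_3 = 1/(1+e^{0.4464}) = 0.3902
P_4 = 1/(1+e^{1.3760}) = 0.2017
E[score] = 0.5045 + 0.2870 + 0.3902 + 0.2017 = 1.3834

1.38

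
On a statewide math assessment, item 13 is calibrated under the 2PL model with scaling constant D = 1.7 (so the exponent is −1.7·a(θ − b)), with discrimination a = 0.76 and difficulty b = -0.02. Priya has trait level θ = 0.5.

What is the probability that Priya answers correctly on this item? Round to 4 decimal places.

0.6619

P(θ) = 1 / (1 + exp(−D·a(θ − b)))
Exponent: 1.7 × 0.76 × (0.5 − (-0.02)) = 0.6718
1/(1 + e^{-0.6718}) = 0.6619
P = 0.6619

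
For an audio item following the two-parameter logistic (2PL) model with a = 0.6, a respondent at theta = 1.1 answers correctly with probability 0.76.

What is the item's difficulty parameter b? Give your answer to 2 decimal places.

-0.82

P(theta) = 1 / (1 + exp(−a(theta − b)))
logit(0.76) = ln(0.76/0.24) = 1.1527
b = theta − logit/(a) = 1.1 − 1.1527/0.6000 = -0.8211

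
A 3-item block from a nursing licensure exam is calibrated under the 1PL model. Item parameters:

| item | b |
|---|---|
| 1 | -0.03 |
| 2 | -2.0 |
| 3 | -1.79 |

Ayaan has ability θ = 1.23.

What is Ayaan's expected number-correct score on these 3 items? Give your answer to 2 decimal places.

2.69

P(θ) = 1 / (1 + exp(−(θ − b)))
P_1 = 1/(1+e^{-1.2600}) = 0.7790
P_2 = 1/(1+e^{-3.2300}) = 0.9619
P_3 = 1/(1+e^{-3.0200}) = 0.9535
E[score] = 0.7790 + 0.9619 + 0.9535 = 2.6944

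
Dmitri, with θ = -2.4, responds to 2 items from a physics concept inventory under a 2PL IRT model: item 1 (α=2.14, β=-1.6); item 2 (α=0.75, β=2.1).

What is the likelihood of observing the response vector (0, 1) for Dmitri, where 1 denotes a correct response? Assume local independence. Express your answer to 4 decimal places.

P(θ) = 1 / (1 + exp(−α(θ − β)))
P_1 = 1/(1+e^{1.7120}) = 0.1529
P_2 = 1/(1+e^{3.3750}) = 0.0331
L = (1−P_1) × P_2 = 0.8471 × 0.0331 = 0.02803

0.0280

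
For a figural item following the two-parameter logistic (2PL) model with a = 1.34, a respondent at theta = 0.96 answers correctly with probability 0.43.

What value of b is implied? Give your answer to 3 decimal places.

1.170

P(theta) = 1 / (1 + exp(−a(theta − b)))
logit(0.43) = ln(0.43/0.57) = -0.2819
b = theta − logit/(a) = 0.96 − (-0.2819)/1.3400 = 1.1703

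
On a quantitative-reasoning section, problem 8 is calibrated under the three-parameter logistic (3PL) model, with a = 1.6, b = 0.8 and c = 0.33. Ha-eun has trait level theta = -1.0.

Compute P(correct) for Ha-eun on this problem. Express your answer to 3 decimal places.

P(theta) = c + (1 − c) · 1 / (1 + exp(−a(theta − b)))
Exponent: 1.6 × (-1.0 − 0.8) = -2.8800
1/(1 + e^{2.8800}) = 0.0532
P = 0.33 + 0.67 × 0.0532 = 0.3656

0.366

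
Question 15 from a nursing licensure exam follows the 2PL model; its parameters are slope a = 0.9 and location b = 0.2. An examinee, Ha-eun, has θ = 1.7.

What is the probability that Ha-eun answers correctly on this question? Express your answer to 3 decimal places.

0.794

P(θ) = 1 / (1 + exp(−a(θ − b)))
Exponent: 0.9 × (1.7 − 0.2) = 1.3500
1/(1 + e^{-1.3500}) = 0.7941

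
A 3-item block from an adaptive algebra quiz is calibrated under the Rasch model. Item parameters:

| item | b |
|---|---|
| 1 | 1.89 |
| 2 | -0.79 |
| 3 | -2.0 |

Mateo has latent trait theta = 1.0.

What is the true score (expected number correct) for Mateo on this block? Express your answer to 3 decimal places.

2.101

P(theta) = 1 / (1 + exp(−(theta − b)))
P_1 = 1/(1+e^{0.8900}) = 0.2911
P_2 = 1/(1+e^{-1.7900}) = 0.8569
P_3 = 1/(1+e^{-3.0000}) = 0.9526
E[score] = 0.2911 + 0.8569 + 0.9526 = 2.1006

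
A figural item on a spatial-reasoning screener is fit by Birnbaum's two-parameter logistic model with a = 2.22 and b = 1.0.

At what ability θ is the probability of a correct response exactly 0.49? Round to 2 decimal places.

0.98

P(θ) = 1 / (1 + exp(−a(θ − b)))
logit = ln(0.4900/0.5100) = -0.0400
θ = b + logit/(a) = 1.0 + (-0.0400)/2.2200 = 0.9820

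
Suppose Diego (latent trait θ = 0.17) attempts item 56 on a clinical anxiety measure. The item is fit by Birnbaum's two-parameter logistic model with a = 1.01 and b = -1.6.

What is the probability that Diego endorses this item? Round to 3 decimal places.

P(θ) = 1 / (1 + exp(−a(θ − b)))
Exponent: 1.01 × (0.17 − (-1.6)) = 1.7877
1/(1 + e^{-1.7877}) = 0.8566

0.857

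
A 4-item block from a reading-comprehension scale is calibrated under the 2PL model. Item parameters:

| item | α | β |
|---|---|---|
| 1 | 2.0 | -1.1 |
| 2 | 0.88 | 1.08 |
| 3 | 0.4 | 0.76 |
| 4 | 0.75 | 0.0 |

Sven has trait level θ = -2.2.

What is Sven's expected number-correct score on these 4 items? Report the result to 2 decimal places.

0.55

P(θ) = 1 / (1 + exp(−α(θ − β)))
P_1 = 1/(1+e^{2.2000}) = 0.0998
P_2 = 1/(1+e^{2.8864}) = 0.0528
P_3 = 1/(1+e^{1.1840}) = 0.2343
P_4 = 1/(1+e^{1.6500}) = 0.1611
E[score] = 0.0998 + 0.0528 + 0.2343 + 0.1611 = 0.5480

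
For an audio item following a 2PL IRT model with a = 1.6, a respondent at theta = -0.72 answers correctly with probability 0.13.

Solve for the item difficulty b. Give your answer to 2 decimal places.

P(theta) = 1 / (1 + exp(−a(theta − b)))
logit(0.13) = ln(0.13/0.87) = -1.9010
b = theta − logit/(a) = -0.72 − (-1.9010)/1.6000 = 0.4681

0.47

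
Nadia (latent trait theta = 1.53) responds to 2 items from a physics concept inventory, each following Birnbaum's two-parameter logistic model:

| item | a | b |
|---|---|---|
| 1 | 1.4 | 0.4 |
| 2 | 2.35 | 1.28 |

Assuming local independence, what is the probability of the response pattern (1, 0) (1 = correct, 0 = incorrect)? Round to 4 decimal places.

P(theta) = 1 / (1 + exp(−a(theta − b)))
P_1 = 1/(1+e^{-1.5820}) = 0.8295
P_2 = 1/(1+e^{-0.5875}) = 0.6428
L = P_1 × (1−P_2) = 0.8295 × 0.3572 = 0.29630

0.2963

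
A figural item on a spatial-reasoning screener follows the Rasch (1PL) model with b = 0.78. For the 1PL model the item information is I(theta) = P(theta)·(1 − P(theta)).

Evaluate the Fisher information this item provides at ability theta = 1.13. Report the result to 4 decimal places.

P = 1/(1+e^{-0.3500}) = 0.5866
P(1−P) = 0.5866 × 0.4134 = 0.2425
I = P(1−P) = 0.24250

0.2425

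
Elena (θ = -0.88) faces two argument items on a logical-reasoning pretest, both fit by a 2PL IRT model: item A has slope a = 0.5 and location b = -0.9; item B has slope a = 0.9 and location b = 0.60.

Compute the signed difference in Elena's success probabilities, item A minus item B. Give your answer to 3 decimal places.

P(θ) = 1 / (1 + exp(−a(θ − b)))
P_A = 0.5025
P_B = 0.2088
P_A − P_B = 0.2937

0.294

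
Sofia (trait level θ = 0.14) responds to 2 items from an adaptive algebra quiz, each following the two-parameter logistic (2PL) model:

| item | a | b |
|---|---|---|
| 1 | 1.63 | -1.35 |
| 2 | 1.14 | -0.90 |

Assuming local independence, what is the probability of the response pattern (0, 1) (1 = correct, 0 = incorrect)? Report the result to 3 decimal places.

P(θ) = 1 / (1 + exp(−a(θ − b)))
P_1 = 1/(1+e^{-2.4287}) = 0.9190
P_2 = 1/(1+e^{-1.1856}) = 0.7660
L = (1−P_1) × P_2 = 0.0810 × 0.7660 = 0.06205

0.062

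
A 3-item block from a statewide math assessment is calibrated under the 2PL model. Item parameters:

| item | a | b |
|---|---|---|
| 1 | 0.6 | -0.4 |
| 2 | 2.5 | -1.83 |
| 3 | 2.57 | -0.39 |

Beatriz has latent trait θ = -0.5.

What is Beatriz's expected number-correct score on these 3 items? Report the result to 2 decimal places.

1.88

P(θ) = 1 / (1 + exp(−a(θ − b)))
P_1 = 1/(1+e^{0.0600}) = 0.4850
P_2 = 1/(1+e^{-3.3250}) = 0.9653
P_3 = 1/(1+e^{0.2827}) = 0.4298
E[score] = 0.4850 + 0.9653 + 0.4298 = 1.8801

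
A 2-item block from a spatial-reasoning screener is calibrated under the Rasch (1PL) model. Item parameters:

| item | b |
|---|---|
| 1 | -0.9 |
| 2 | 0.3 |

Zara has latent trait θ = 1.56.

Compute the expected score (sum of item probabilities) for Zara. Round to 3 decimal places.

P(θ) = 1 / (1 + exp(−(θ − b)))
P_1 = 1/(1+e^{-2.4600}) = 0.9213
P_2 = 1/(1+e^{-1.2600}) = 0.7790
E[score] = 0.9213 + 0.7790 = 1.7003

1.700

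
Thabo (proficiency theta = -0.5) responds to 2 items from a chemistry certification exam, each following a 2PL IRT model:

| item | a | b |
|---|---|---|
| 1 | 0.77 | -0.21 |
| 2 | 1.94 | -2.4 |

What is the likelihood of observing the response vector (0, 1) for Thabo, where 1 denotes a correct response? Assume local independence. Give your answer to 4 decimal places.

P(theta) = 1 / (1 + exp(−a(theta − b)))
P_1 = 1/(1+e^{0.2233}) = 0.4444
P_2 = 1/(1+e^{-3.6860}) = 0.9755
L = (1−P_1) × P_2 = 0.5556 × 0.9755 = 0.54200

0.5420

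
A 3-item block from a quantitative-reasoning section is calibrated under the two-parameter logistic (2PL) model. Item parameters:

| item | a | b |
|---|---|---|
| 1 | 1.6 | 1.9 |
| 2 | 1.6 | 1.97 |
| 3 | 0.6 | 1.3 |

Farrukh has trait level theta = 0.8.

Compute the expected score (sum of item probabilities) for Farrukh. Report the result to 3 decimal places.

P(theta) = 1 / (1 + exp(−a(theta − b)))
P_1 = 1/(1+e^{1.7600}) = 0.1468
P_2 = 1/(1+e^{1.8720}) = 0.1333
P_3 = 1/(1+e^{0.3000}) = 0.4256
E[score] = 0.1468 + 0.1333 + 0.4256 = 0.7057

0.706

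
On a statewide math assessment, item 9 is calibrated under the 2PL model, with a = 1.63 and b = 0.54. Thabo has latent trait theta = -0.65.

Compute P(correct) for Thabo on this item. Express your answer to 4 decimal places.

P(theta) = 1 / (1 + exp(−a(theta − b)))
Exponent: 1.63 × (-0.65 − 0.54) = -1.9397
1/(1 + e^{1.9397}) = 0.1257

0.1257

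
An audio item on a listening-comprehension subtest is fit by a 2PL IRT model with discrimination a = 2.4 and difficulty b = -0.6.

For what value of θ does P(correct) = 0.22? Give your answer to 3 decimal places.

-1.127

P(θ) = 1 / (1 + exp(−a(θ − b)))
logit = ln(0.2200/0.7800) = -1.2657
θ = b + logit/(a) = -0.6 + (-1.2657)/2.4000 = -1.1274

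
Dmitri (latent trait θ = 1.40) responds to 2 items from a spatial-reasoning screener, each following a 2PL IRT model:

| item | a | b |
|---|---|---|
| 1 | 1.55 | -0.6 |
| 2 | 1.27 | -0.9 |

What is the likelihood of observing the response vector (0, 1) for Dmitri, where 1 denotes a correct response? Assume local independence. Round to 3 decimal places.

0.041

P(θ) = 1 / (1 + exp(−a(θ − b)))
P_1 = 1/(1+e^{-3.1000}) = 0.9569
P_2 = 1/(1+e^{-2.9210}) = 0.9489
L = (1−P_1) × P_2 = 0.0431 × 0.9489 = 0.04090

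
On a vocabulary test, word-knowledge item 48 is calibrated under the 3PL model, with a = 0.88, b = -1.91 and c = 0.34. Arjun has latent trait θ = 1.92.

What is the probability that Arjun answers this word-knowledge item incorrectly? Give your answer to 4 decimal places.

0.0219

P(θ) = c + (1 − c) · 1 / (1 + exp(−a(θ − b)))
Exponent: 0.88 × (1.92 − (-1.91)) = 3.3704
1/(1 + e^{-3.3704}) = 0.9668
P = 0.34 + 0.66 × 0.9668 = 0.9781
P(incorrect) = 1 − 0.9781 = 0.0219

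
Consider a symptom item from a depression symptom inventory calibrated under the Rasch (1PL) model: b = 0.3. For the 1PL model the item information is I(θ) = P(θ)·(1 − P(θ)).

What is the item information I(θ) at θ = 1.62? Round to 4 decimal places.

0.1664

P = 1/(1+e^{-1.3200}) = 0.7892
P(1−P) = 0.7892 × 0.2108 = 0.1664
I = P(1−P) = 0.16637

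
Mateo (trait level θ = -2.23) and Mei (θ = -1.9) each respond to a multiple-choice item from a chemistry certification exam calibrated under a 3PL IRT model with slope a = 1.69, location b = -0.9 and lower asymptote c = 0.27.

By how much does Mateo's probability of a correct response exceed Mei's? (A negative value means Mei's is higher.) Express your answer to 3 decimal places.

-0.044

P(θ) = c + (1 − c) · 1 / (1 + exp(−a(θ − b)))
P(Mateo) = 0.3398  [exponent -2.2477]
P(Mei) = 0.3837  [exponent -1.6900]
Difference = 0.3398 − 0.3837 = -0.0440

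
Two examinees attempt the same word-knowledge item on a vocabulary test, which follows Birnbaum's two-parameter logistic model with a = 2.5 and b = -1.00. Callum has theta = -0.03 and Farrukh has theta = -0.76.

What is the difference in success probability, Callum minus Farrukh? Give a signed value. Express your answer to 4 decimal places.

P(theta) = 1 / (1 + exp(−a(theta − b)))
P(Callum) = 0.9187  [exponent 2.4250]
P(Farrukh) = 0.6457  [exponent 0.6000]
Difference = 0.9187 − 0.6457 = 0.2731

0.2731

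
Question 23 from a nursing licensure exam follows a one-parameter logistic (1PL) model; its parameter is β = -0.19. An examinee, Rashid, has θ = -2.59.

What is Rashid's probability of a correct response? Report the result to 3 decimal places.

0.083

P(θ) = 1 / (1 + exp(−(θ − β)))
Exponent: (-2.59 − (-0.19)) = -2.4000
1/(1 + e^{2.4000}) = 0.0832
P = 0.0832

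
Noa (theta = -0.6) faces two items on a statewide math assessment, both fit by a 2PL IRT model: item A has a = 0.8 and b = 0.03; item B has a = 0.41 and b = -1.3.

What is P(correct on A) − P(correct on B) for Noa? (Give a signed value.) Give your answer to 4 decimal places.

-0.1947

P(theta) = 1 / (1 + exp(−a(theta − b)))
P_A = 0.3766
P_B = 0.5713
P_A − P_B = -0.1947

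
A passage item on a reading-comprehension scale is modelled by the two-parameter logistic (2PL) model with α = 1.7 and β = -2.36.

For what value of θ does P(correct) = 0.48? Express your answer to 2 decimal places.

-2.41

P(θ) = 1 / (1 + exp(−α(θ − β)))
logit = ln(0.4800/0.5200) = -0.0800
θ = β + logit/(α) = -2.36 + (-0.0800)/1.7000 = -2.4071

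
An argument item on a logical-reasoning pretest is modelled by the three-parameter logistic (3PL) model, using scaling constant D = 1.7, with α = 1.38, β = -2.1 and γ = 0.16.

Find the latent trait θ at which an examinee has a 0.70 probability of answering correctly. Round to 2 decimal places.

-1.85

P(θ) = γ + (1 − γ) · 1 / (1 + exp(−D·α(θ − β)))
Remove guessing floor: (0.70 − 0.16)/(1 − 0.16) = 0.6429
logit = ln(0.6429/0.3571) = 0.5878
θ = β + logit/(1.7·α) = -2.1 + 0.5878/2.3460 = -1.8495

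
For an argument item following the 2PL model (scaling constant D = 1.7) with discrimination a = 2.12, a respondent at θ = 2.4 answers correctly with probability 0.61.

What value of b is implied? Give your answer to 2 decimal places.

P(θ) = 1 / (1 + exp(−D·a(θ − b)))
logit(0.61) = ln(0.61/0.39) = 0.4473
b = θ − logit/(1.7·a) = 2.4 − 0.4473/3.6040 = 2.2759

2.28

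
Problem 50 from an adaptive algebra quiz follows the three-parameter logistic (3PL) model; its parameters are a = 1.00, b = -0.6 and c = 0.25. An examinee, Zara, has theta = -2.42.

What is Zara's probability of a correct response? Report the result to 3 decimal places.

P(theta) = c + (1 − c) · 1 / (1 + exp(−a(theta − b)))
Exponent: 1.00 × (-2.42 − (-0.6)) = -1.8200
1/(1 + e^{1.8200}) = 0.1394
P = 0.25 + 0.75 × 0.1394 = 0.3546

0.355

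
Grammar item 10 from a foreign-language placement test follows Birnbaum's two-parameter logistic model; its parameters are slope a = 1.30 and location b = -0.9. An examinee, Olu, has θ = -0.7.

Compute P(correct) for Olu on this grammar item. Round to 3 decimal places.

0.565

P(θ) = 1 / (1 + exp(−a(θ − b)))
Exponent: 1.30 × (-0.7 − (-0.9)) = 0.2600
1/(1 + e^{-0.2600}) = 0.5646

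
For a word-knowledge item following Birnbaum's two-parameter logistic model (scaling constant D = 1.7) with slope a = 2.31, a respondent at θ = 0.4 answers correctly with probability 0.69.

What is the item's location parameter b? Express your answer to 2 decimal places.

0.20

P(θ) = 1 / (1 + exp(−D·a(θ − b)))
logit(0.69) = ln(0.69/0.31) = 0.8001
b = θ − logit/(1.7·a) = 0.4 − 0.8001/3.9270 = 0.1963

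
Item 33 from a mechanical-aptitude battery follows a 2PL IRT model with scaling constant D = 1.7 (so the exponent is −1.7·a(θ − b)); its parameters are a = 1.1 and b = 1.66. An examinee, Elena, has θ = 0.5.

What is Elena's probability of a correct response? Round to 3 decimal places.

P(θ) = 1 / (1 + exp(−D·a(θ − b)))
Exponent: 1.7 × 1.1 × (0.5 − 1.66) = -2.1692
1/(1 + e^{2.1692}) = 0.1026
P = 0.1026

0.103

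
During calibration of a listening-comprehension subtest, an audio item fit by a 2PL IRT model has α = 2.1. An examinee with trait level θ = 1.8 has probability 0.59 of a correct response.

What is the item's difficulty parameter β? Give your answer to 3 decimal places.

1.627

P(θ) = 1 / (1 + exp(−α(θ − β)))
logit(0.59) = ln(0.59/0.41) = 0.3640
β = θ − logit/(α) = 1.8 − 0.3640/2.1000 = 1.6267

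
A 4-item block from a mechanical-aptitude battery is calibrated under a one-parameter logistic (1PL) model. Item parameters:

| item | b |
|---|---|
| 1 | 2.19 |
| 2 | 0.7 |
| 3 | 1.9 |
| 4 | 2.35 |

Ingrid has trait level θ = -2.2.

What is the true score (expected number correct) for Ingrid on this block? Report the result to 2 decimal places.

0.09

P(θ) = 1 / (1 + exp(−(θ − b)))
P_1 = 1/(1+e^{4.3900}) = 0.0122
P_2 = 1/(1+e^{2.9000}) = 0.0522
P_3 = 1/(1+e^{4.1000}) = 0.0163
P_4 = 1/(1+e^{4.5500}) = 0.0105
E[score] = 0.0122 + 0.0522 + 0.0163 + 0.0105 = 0.0912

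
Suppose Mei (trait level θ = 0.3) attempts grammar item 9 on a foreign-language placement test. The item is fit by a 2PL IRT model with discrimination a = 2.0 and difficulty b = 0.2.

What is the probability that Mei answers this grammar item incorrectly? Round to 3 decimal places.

0.450

P(θ) = 1 / (1 + exp(−a(θ − b)))
Exponent: 2.0 × (0.3 − 0.2) = 0.2000
1/(1 + e^{-0.2000}) = 0.5498
P(incorrect) = 1 − 0.5498 = 0.4502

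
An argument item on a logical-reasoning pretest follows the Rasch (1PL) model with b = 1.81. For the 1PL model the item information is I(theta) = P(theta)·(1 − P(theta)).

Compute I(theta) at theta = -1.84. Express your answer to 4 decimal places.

0.0247

P = 1/(1+e^{3.6500}) = 0.0253
P(1−P) = 0.0253 × 0.9747 = 0.0247
I = P(1−P) = 0.02469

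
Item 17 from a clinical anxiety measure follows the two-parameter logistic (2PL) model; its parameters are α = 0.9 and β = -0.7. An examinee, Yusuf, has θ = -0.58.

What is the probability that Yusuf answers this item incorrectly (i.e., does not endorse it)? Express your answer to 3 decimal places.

P(θ) = 1 / (1 + exp(−α(θ − β)))
Exponent: 0.9 × (-0.58 − (-0.7)) = 0.1080
1/(1 + e^{-0.1080}) = 0.5270
P(incorrect) = 1 − 0.5270 = 0.4730

0.473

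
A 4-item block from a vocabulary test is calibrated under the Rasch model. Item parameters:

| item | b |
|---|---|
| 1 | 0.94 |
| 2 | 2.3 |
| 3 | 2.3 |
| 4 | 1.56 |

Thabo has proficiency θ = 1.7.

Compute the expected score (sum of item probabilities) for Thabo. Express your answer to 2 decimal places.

P(θ) = 1 / (1 + exp(−(θ − b)))
P_1 = 1/(1+e^{-0.7600}) = 0.6814
P_2 = 1/(1+e^{0.6000}) = 0.3543
P_3 = 1/(1+e^{0.6000}) = 0.3543
P_4 = 1/(1+e^{-0.1400}) = 0.5349
E[score] = 0.6814 + 0.3543 + 0.3543 + 0.5349 = 1.9250

1.92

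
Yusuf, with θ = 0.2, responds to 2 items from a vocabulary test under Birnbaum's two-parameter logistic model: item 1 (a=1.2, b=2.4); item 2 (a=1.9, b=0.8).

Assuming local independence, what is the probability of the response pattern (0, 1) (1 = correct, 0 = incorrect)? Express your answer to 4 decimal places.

0.2262

P(θ) = 1 / (1 + exp(−a(θ − b)))
P_1 = 1/(1+e^{2.6400}) = 0.0666
P_2 = 1/(1+e^{1.1400}) = 0.2423
L = (1−P_1) × P_2 = 0.9334 × 0.2423 = 0.22618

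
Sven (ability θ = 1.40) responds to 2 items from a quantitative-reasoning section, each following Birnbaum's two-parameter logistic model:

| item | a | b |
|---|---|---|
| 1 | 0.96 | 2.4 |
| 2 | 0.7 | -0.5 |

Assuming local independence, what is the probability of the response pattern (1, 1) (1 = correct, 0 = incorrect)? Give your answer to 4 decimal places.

P(θ) = 1 / (1 + exp(−a(θ − b)))
P_1 = 1/(1+e^{0.9600}) = 0.2769
P_2 = 1/(1+e^{-1.3300}) = 0.7908
L = P_1 × P_2 = 0.2769 × 0.7908 = 0.21897

0.2190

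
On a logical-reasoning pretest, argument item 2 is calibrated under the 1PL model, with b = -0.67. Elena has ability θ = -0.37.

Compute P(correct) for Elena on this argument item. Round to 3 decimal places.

P(θ) = 1 / (1 + exp(−(θ − b)))
Exponent: (-0.37 − (-0.67)) = 0.3000
1/(1 + e^{-0.3000}) = 0.5744
P = 0.5744

0.574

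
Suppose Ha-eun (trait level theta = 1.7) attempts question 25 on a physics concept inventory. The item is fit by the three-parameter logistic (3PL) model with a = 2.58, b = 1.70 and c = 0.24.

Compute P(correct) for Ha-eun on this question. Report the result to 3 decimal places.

0.620

P(theta) = c + (1 − c) · 1 / (1 + exp(−a(theta − b)))
Exponent: 2.58 × (1.7 − 1.70) = 0.0000
1/(1 + e^{0.0000}) = 0.5000
P = 0.24 + 0.76 × 0.5000 = 0.6200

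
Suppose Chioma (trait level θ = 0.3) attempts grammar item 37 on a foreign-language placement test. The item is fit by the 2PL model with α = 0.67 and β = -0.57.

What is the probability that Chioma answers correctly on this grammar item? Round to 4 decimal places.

P(θ) = 1 / (1 + exp(−α(θ − β)))
Exponent: 0.67 × (0.3 − (-0.57)) = 0.5829
1/(1 + e^{-0.5829}) = 0.6417

0.6417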